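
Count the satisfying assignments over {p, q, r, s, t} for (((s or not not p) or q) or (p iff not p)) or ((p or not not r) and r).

30

Initial set: {((((s or not not p) or q) or (p iff not p)) or ((p or not not r) and r))}.
((((s or not not p) or q) or (p iff not p)) or ((p or not not r) and r)): β-rule — branch into (((s or not not p) or q) or (p iff not p))  //  ((p or not not r) and r).
  branch 1 (add (((s or not not p) or q) or (p iff not p))):
    (((s or not not p) or q) or (p iff not p)): β-rule — branch into ((s or not not p) or q)  //  (p iff not p).
      branch 1.1 (add ((s or not not p) or q)):
        ((s or not not p) or q): β-rule — branch into (s or not not p)  //  q.
          branch 1.1.1 (add (s or not not p)):
            (s or not not p): β-rule — branch into s  //  not not p.
              branch 1.1.1.1 (add s):
                ○ open, literals {s=1}.
              branch 1.1.1.2 (add not not p):
                not not p: drop double negation, giving p.
                ○ open, literals {p=1}.
          branch 1.1.2 (add q):
            ○ open, literals {q=1}.
      branch 1.2 (add (p iff not p)):
        (p iff not p): β-rule — branch into p, not p  //  not p, not not p.
          branch 1.2.1 (add p, not p):
            × closes — contains both p and not p.
          branch 1.2.2 (add not p, not not p):
            × closes — contains both p and not p.
  branch 2 (add ((p or not not r) and r)):
    ((p or not not r) and r): α-rule — add (p or not not r), r.
    (p or not not r): β-rule — branch into p  //  not not r.
      branch 2.1 (add p):
        ○ open, literals {p=1, r=1}.
      branch 2.2 (add not not r):
        not not r: drop double negation, giving r.
        ○ open, literals {r=1}.
2 branches closed, 5 open.
Each open branch fixes some atoms; the unmentioned ones are free. Counting distinct full assignments: branch {s=1} (p, q, r, t) contributes 16 new; branch {p=1} (q, r, s, t) contributes 8 new; branch {q=1} (p, r, s, t) contributes 4 new; branch {p=1, r=1} (q, s, t) contributes 0 new; branch {r=1} (p, q, s, t) contributes 2 new. Total: 30.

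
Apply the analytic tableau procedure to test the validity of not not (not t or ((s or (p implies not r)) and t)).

Assume the negation and expand:
Initial set: {not not not (not t or ((s or (p implies not r)) and t))}.
not not not (not t or ((s or (p implies not r)) and t)): drop double negation, giving not (not t or ((s or (p implies not r)) and t)).
not (not t or ((s or (p implies not r)) and t)): α-rule — add not not t, not ((s or (p implies not r)) and t).
not ((s or (p implies not r)) and t): β-rule — branch into not (s or (p implies not r))  //  not t.
  branch 1 (add not (s or (p implies not r))):
    not (s or (p implies not r)): α-rule — add not s, not (p implies not r).
    not (p implies not r): α-rule — add p, not not r.
    ○ open, literals {p=T, r=T, s=F, t=T}.
  branch 2 (add not t):
    × closes — contains both t and not t.
1 branch closed, 1 open.
An open branch gives a countermodel: p=T, r=T, s=F, t=T (unmentioned atoms arbitrary); under it the original formula is false.

Not valid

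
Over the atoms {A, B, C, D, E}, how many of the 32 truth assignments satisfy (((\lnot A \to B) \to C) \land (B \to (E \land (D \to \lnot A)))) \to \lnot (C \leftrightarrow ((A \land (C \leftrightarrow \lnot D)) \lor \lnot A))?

23

Initial set: {((((\lnot A \to B) \to C) \land (B \to (E \land (D \to \lnot A)))) \to \lnot (C \leftrightarrow ((A \land (C \leftrightarrow \lnot D)) \lor \lnot A)))}.
((((\lnot A \to B) \to C) \land (B \to (E \land (D \to \lnot A)))) \to \lnot (C \leftrightarrow ((A \land (C \leftrightarrow \lnot D)) \lor \lnot A))): β-rule — branch into \lnot (((\lnot A \to B) \to C) \land (B \to (E \land (D \to \lnot A))))  //  \lnot (C \leftrightarrow ((A \land (C \leftrightarrow \lnot D)) \lor \lnot A)).
  branch 1 (add \lnot (((\lnot A \to B) \to C) \land (B \to (E \land (D \to \lnot A))))):
    \lnot (((\lnot A \to B) \to C) \land (B \to (E \land (D \to \lnot A)))): β-rule — branch into \lnot ((\lnot A \to B) \to C)  //  \lnot (B \to (E \land (D \to \lnot A))).
      branch 1.1 (add \lnot ((\lnot A \to B) \to C)):
        \lnot ((\lnot A \to B) \to C): α-rule — add (\lnot A \to B), \lnot C.
        (\lnot A \to B): β-rule — branch into \lnot \lnot A  //  B.
          branch 1.1.1 (add \lnot \lnot A):
            ○ open, literals {A=1, C=0}.
          branch 1.1.2 (add B):
            ○ open, literals {B=1, C=0}.
      branch 1.2 (add \lnot (B \to (E \land (D \to \lnot A)))):
        \lnot (B \to (E \land (D \to \lnot A))): α-rule — add B, \lnot (E \land (D \to \lnot A)).
        \lnot (E \land (D \to \lnot A)): β-rule — branch into \lnot E  //  \lnot (D \to \lnot A).
          branch 1.2.1 (add \lnot E):
            ○ open, literals {B=1, E=0}.
          branch 1.2.2 (add \lnot (D \to \lnot A)):
            \lnot (D \to \lnot A): α-rule — add D, \lnot \lnot A.
            ○ open, literals {A=1, B=1, D=1}.
  branch 2 (add \lnot (C \leftrightarrow ((A \land (C \leftrightarrow \lnot D)) \lor \lnot A))):
    \lnot (C \leftrightarrow ((A \land (C \leftrightarrow \lnot D)) \lor \lnot A)): β-rule — branch into C, \lnot ((A \land (C \leftrightarrow \lnot D)) \lor \lnot A)  //  \lnot C, ((A \land (C \leftrightarrow \lnot D)) \lor \lnot A).
      branch 2.1 (add C, \lnot ((A \land (C \leftrightarrow \lnot D)) \lor \lnot A)):
        \lnot ((A \land (C \leftrightarrow \lnot D)) \lor \lnot A): α-rule — add \lnot (A \land (C \leftrightarrow \lnot D)), \lnot \lnot A.
        \lnot (A \land (C \leftrightarrow \lnot D)): β-rule — branch into \lnot A  //  \lnot (C \leftrightarrow \lnot D).
          branch 2.1.1 (add \lnot A):
            × closes — contains both A and \lnot A.
          branch 2.1.2 (add \lnot (C \leftrightarrow \lnot D)):
            \lnot (C \leftrightarrow \lnot D): β-rule — branch into C, \lnot \lnot D  //  \lnot C, \lnot D.
              branch 2.1.2.1 (add C, \lnot \lnot D):
                ○ open, literals {A=1, C=1, D=1}.
              branch 2.1.2.2 (add \lnot C, \lnot D):
                × closes — contains both C and \lnot C.
      branch 2.2 (add \lnot C, ((A \land (C \leftrightarrow \lnot D)) \lor \lnot A)):
        ((A \land (C \leftrightarrow \lnot D)) \lor \lnot A): β-rule — branch into (A \land (C \leftrightarrow \lnot D))  //  \lnot A.
          branch 2.2.1 (add (A \land (C \leftrightarrow \lnot D))):
            (A \land (C \leftrightarrow \lnot D)): α-rule — add A, (C \leftrightarrow \lnot D).
            (C \leftrightarrow \lnot D): β-rule — branch into C, \lnot D  //  \lnot C, \lnot \lnot D.
              branch 2.2.1.1 (add C, \lnot D):
                × closes — contains both C and \lnot C.
              branch 2.2.1.2 (add \lnot C, \lnot \lnot D):
                ○ open, literals {A=1, C=0, D=1}.
          branch 2.2.2 (add \lnot A):
            ○ open, literals {A=0, C=0}.
3 branches closed, 7 open.
Each open branch fixes some atoms; the unmentioned ones are free. Counting distinct full assignments: branch {A=1, C=0} (B, D, E) contributes 8 new; branch {B=1, C=0} (A, D, E) contributes 4 new; branch {B=1, E=0} (A, C, D) contributes 4 new; branch {A=1, B=1, D=1} (C, E) contributes 1 new; branch {A=1, C=1, D=1} (B, E) contributes 2 new; branch {A=1, C=0, D=1} (B, E) contributes 0 new; branch {A=0, C=0} (B, D, E) contributes 4 new. Total: 23.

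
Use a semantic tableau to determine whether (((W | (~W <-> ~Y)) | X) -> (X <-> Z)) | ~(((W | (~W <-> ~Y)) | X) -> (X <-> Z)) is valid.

Valid

Assume the negation and expand:
Initial set: {~((((W | (~W <-> ~Y)) | X) -> (X <-> Z)) | ~(((W | (~W <-> ~Y)) | X) -> (X <-> Z)))}.
~((((W | (~W <-> ~Y)) | X) -> (X <-> Z)) | ~(((W | (~W <-> ~Y)) | X) -> (X <-> Z))): α-rule — add ~(((W | (~W <-> ~Y)) | X) -> (X <-> Z)), ~~(((W | (~W <-> ~Y)) | X) -> (X <-> Z)).
~(((W | (~W <-> ~Y)) | X) -> (X <-> Z)): α-rule — add ((W | (~W <-> ~Y)) | X), ~(X <-> Z).
~~(((W | (~W <-> ~Y)) | X) -> (X <-> Z)): β-rule — branch into ~((W | (~W <-> ~Y)) | X)  //  (X <-> Z).
  branch 1 (add ~((W | (~W <-> ~Y)) | X)):
    ~((W | (~W <-> ~Y)) | X): α-rule — add ~(W | (~W <-> ~Y)), ~X.
    ~(W | (~W <-> ~Y)): α-rule — add ~W, ~(~W <-> ~Y).
    ((W | (~W <-> ~Y)) | X): β-rule — branch into (W | (~W <-> ~Y))  //  X.
      branch 1.1 (add (W | (~W <-> ~Y))):
        ~(X <-> Z): β-rule — branch into X, ~Z  //  ~X, Z.
          branch 1.1.1 (add X, ~Z):
            × closes — contains both X and ~X.
          branch 1.1.2 (add ~X, Z):
            ~(~W <-> ~Y): β-rule — branch into ~W, ~~Y  //  ~~W, ~Y.
              branch 1.1.2.1 (add ~W, ~~Y):
                (W | (~W <-> ~Y)): β-rule — branch into W  //  (~W <-> ~Y).
                  branch 1.1.2.1.1 (add W):
                    × closes — contains both W and ~W.
                  branch 1.1.2.1.2 (add (~W <-> ~Y)):
                    (~W <-> ~Y): β-rule — branch into ~W, ~Y  //  ~~W, ~~Y.
                      branch 1.1.2.1.2.1 (add ~W, ~Y):
                        × closes — contains both Y and ~Y.
                      branch 1.1.2.1.2.2 (add ~~W, ~~Y):
                        × closes — contains both W and ~W.
              branch 1.1.2.2 (add ~~W, ~Y):
                × closes — contains both W and ~W.
      branch 1.2 (add X):
        × closes — contains both X and ~X.
  branch 2 (add (X <-> Z)):
    ((W | (~W <-> ~Y)) | X): β-rule — branch into (W | (~W <-> ~Y))  //  X.
      branch 2.1 (add (W | (~W <-> ~Y))):
        ~(X <-> Z): β-rule — branch into X, ~Z  //  ~X, Z.
          branch 2.1.1 (add X, ~Z):
            (X <-> Z): β-rule — branch into X, Z  //  ~X, ~Z.
              branch 2.1.1.1 (add X, Z):
                × closes — contains both Z and ~Z.
              branch 2.1.1.2 (add ~X, ~Z):
                × closes — contains both X and ~X.
          branch 2.1.2 (add ~X, Z):
            (X <-> Z): β-rule — branch into X, Z  //  ~X, ~Z.
              branch 2.1.2.1 (add X, Z):
                × closes — contains both X and ~X.
              branch 2.1.2.2 (add ~X, ~Z):
                × closes — contains both Z and ~Z.
      branch 2.2 (add X):
        ~(X <-> Z): β-rule — branch into X, ~Z  //  ~X, Z.
          branch 2.2.1 (add X, ~Z):
            (X <-> Z): β-rule — branch into X, Z  //  ~X, ~Z.
              branch 2.2.1.1 (add X, Z):
                × closes — contains both Z and ~Z.
              branch 2.2.1.2 (add ~X, ~Z):
                × closes — contains both X and ~X.
          branch 2.2.2 (add ~X, Z):
            × closes — contains both X and ~X.
All 13 branches close.
Every branch closed, so the negation is unsatisfiable and the formula is valid.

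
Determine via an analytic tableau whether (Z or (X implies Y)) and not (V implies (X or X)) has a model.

Satisfiable

Initial set: {((Z or (X implies Y)) and not (V implies (X or X)))}.
((Z or (X implies Y)) and not (V implies (X or X))): α-rule — add (Z or (X implies Y)), not (V implies (X or X)).
not (V implies (X or X)): α-rule — add V, not (X or X).
not (X or X): α-rule — add not X, not X.
(Z or (X implies Y)): β-rule — branch into Z  //  (X implies Y).
  branch 1 (add Z):
    ○ open, literals {V=1, X=0, Z=1}.
  branch 2 (add (X implies Y)):
    (X implies Y): β-rule — branch into not X  //  Y.
      branch 2.1 (add not X):
        ○ open, literals {V=1, X=0}.
      branch 2.2 (add Y):
        ○ open, literals {V=1, X=0, Y=1}.
0 branches closed, 3 open.
An open branch gives a satisfying assignment: V=1, X=0, Z=1.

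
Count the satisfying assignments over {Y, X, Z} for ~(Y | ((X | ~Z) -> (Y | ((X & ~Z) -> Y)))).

1

Initial set: {T ~(Y | ((X | ~Z) -> (Y | ((X & ~Z) -> Y))))}.
T ~(Y | ((X | ~Z) -> (Y | ((X & ~Z) -> Y)))): α-rule — add F Y, F ((X | ~Z) -> (Y | ((X & ~Z) -> Y))).
F ((X | ~Z) -> (Y | ((X & ~Z) -> Y))): α-rule — add T (X | ~Z), F (Y | ((X & ~Z) -> Y)).
F (Y | ((X & ~Z) -> Y)): α-rule — add F Y, F ((X & ~Z) -> Y).
F ((X & ~Z) -> Y): α-rule — add T (X & ~Z), F Y.
T (X & ~Z): α-rule — add T X, T ~Z.
T (X | ~Z): β-rule — branch into T X  //  T ~Z.
  branch 1 (add T X):
    ○ open, literals {X=1, Y=0, Z=0}.
  branch 2 (add T ~Z):
    ○ open, literals {X=1, Y=0, Z=0}.
0 branches closed, 2 open.
Each open branch fixes some atoms; the unmentioned ones are free. Counting distinct full assignments: branch {X=1, Y=0, Z=0} (none free) contributes 1 new; branch {X=1, Y=0, Z=0} (none free) contributes 0 new. Total: 1.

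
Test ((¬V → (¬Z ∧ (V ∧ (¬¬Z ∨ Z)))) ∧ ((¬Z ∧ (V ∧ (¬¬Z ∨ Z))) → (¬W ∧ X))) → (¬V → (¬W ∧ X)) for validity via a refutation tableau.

Valid

Assume the negation and expand:
Initial set: {¬(((¬V → (¬Z ∧ (V ∧ (¬¬Z ∨ Z)))) ∧ ((¬Z ∧ (V ∧ (¬¬Z ∨ Z))) → (¬W ∧ X))) → (¬V → (¬W ∧ X)))}.
¬(((¬V → (¬Z ∧ (V ∧ (¬¬Z ∨ Z)))) ∧ ((¬Z ∧ (V ∧ (¬¬Z ∨ Z))) → (¬W ∧ X))) → (¬V → (¬W ∧ X))): α-rule — add ((¬V → (¬Z ∧ (V ∧ (¬¬Z ∨ Z)))) ∧ ((¬Z ∧ (V ∧ (¬¬Z ∨ Z))) → (¬W ∧ X))), ¬(¬V → (¬W ∧ X)).
((¬V → (¬Z ∧ (V ∧ (¬¬Z ∨ Z)))) ∧ ((¬Z ∧ (V ∧ (¬¬Z ∨ Z))) → (¬W ∧ X))): α-rule — add (¬V → (¬Z ∧ (V ∧ (¬¬Z ∨ Z)))), ((¬Z ∧ (V ∧ (¬¬Z ∨ Z))) → (¬W ∧ X)).
¬(¬V → (¬W ∧ X)): α-rule — add ¬V, ¬(¬W ∧ X).
(¬V → (¬Z ∧ (V ∧ (¬¬Z ∨ Z)))): β-rule — branch into ¬¬V  //  (¬Z ∧ (V ∧ (¬¬Z ∨ Z))).
  branch 1 (add ¬¬V):
    × closes — contains both V and ¬V.
  branch 2 (add (¬Z ∧ (V ∧ (¬¬Z ∨ Z)))):
    (¬Z ∧ (V ∧ (¬¬Z ∨ Z))): α-rule — add ¬Z, (V ∧ (¬¬Z ∨ Z)).
    (V ∧ (¬¬Z ∨ Z)): α-rule — add V, (¬¬Z ∨ Z).
    × closes — contains both V and ¬V.
All 2 branches close.
Every branch closed, so the negation is unsatisfiable and the formula is valid.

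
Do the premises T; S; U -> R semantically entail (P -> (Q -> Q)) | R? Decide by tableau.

Yes

Initial set: {T; S; (U -> R); ~((P -> (Q -> Q)) | R)}.
~((P -> (Q -> Q)) | R): α-rule — add ~(P -> (Q -> Q)), ~R.
~(P -> (Q -> Q)): α-rule — add P, ~(Q -> Q).
~(Q -> Q): α-rule — add Q, ~Q.
× closes — contains both Q and ~Q.
All 1 branch closes.
Every branch closed, so the premises entail the conclusion.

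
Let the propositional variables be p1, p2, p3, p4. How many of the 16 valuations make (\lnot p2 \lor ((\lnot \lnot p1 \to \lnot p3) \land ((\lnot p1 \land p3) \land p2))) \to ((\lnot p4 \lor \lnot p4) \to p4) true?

11

Initial set: {((\lnot p2 \lor ((\lnot \lnot p1 \to \lnot p3) \land ((\lnot p1 \land p3) \land p2))) \to ((\lnot p4 \lor \lnot p4) \to p4))}.
((\lnot p2 \lor ((\lnot \lnot p1 \to \lnot p3) \land ((\lnot p1 \land p3) \land p2))) \to ((\lnot p4 \lor \lnot p4) \to p4)): β-rule — branch into \lnot (\lnot p2 \lor ((\lnot \lnot p1 \to \lnot p3) \land ((\lnot p1 \land p3) \land p2)))  //  ((\lnot p4 \lor \lnot p4) \to p4).
  branch 1 (add \lnot (\lnot p2 \lor ((\lnot \lnot p1 \to \lnot p3) \land ((\lnot p1 \land p3) \land p2)))):
    \lnot (\lnot p2 \lor ((\lnot \lnot p1 \to \lnot p3) \land ((\lnot p1 \land p3) \land p2))): α-rule — add \lnot \lnot p2, \lnot ((\lnot \lnot p1 \to \lnot p3) \land ((\lnot p1 \land p3) \land p2)).
    \lnot ((\lnot \lnot p1 \to \lnot p3) \land ((\lnot p1 \land p3) \land p2)): β-rule — branch into \lnot (\lnot \lnot p1 \to \lnot p3)  //  \lnot ((\lnot p1 \land p3) \land p2).
      branch 1.1 (add \lnot (\lnot \lnot p1 \to \lnot p3)):
        \lnot (\lnot \lnot p1 \to \lnot p3): α-rule — add \lnot \lnot p1, \lnot \lnot p3.
        \lnot \lnot p1: drop double negation, giving p1.
        ○ open, literals {p1=1, p2=1, p3=1}.
      branch 1.2 (add \lnot ((\lnot p1 \land p3) \land p2)):
        \lnot ((\lnot p1 \land p3) \land p2): β-rule — branch into \lnot (\lnot p1 \land p3)  //  \lnot p2.
          branch 1.2.1 (add \lnot (\lnot p1 \land p3)):
            \lnot (\lnot p1 \land p3): β-rule — branch into \lnot \lnot p1  //  \lnot p3.
              branch 1.2.1.1 (add \lnot \lnot p1):
                ○ open, literals {p1=1, p2=1}.
              branch 1.2.1.2 (add \lnot p3):
                ○ open, literals {p2=1, p3=0}.
          branch 1.2.2 (add \lnot p2):
            × closes — contains both p2 and \lnot p2.
  branch 2 (add ((\lnot p4 \lor \lnot p4) \to p4)):
    ((\lnot p4 \lor \lnot p4) \to p4): β-rule — branch into \lnot (\lnot p4 \lor \lnot p4)  //  p4.
      branch 2.1 (add \lnot (\lnot p4 \lor \lnot p4)):
        \lnot (\lnot p4 \lor \lnot p4): α-rule — add \lnot \lnot p4, \lnot \lnot p4.
        ○ open, literals {p4=1}.
      branch 2.2 (add p4):
        ○ open, literals {p4=1}.
1 branch closed, 5 open.
Each open branch fixes some atoms; the unmentioned ones are free. Counting distinct full assignments: branch {p1=1, p2=1, p3=1} (p4) contributes 2 new; branch {p1=1, p2=1} (p3, p4) contributes 2 new; branch {p2=1, p3=0} (p1, p4) contributes 2 new; branch {p4=1} (p1, p2, p3) contributes 5 new; branch {p4=1} (p1, p2, p3) contributes 0 new. Total: 11.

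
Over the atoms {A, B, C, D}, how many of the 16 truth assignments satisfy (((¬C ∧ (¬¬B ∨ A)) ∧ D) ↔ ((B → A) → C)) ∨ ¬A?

10

Initial set: {((((¬C ∧ (¬¬B ∨ A)) ∧ D) ↔ ((B → A) → C)) ∨ ¬A)}.
((((¬C ∧ (¬¬B ∨ A)) ∧ D) ↔ ((B → A) → C)) ∨ ¬A): β-rule — branch into (((¬C ∧ (¬¬B ∨ A)) ∧ D) ↔ ((B → A) → C))  //  ¬A.
  branch 1 (add (((¬C ∧ (¬¬B ∨ A)) ∧ D) ↔ ((B → A) → C))):
    (((¬C ∧ (¬¬B ∨ A)) ∧ D) ↔ ((B → A) → C)): β-rule — branch into ((¬C ∧ (¬¬B ∨ A)) ∧ D), ((B → A) → C)  //  ¬((¬C ∧ (¬¬B ∨ A)) ∧ D), ¬((B → A) → C).
      branch 1.1 (add ((¬C ∧ (¬¬B ∨ A)) ∧ D), ((B → A) → C)):
        ((¬C ∧ (¬¬B ∨ A)) ∧ D): α-rule — add (¬C ∧ (¬¬B ∨ A)), D.
        (¬C ∧ (¬¬B ∨ A)): α-rule — add ¬C, (¬¬B ∨ A).
        ((B → A) → C): β-rule — branch into ¬(B → A)  //  C.
          branch 1.1.1 (add ¬(B → A)):
            ¬(B → A): α-rule — add B, ¬A.
            (¬¬B ∨ A): β-rule — branch into ¬¬B  //  A.
              branch 1.1.1.1 (add ¬¬B):
                ¬¬B: drop double negation, giving B.
                ○ open, literals {A=false, B=true, C=false, D=true}.
              branch 1.1.1.2 (add A):
                × closes — contains both A and ¬A.
          branch 1.1.2 (add C):
            × closes — contains both C and ¬C.
      branch 1.2 (add ¬((¬C ∧ (¬¬B ∨ A)) ∧ D), ¬((B → A) → C)):
        ¬((B → A) → C): α-rule — add (B → A), ¬C.
        ¬((¬C ∧ (¬¬B ∨ A)) ∧ D): β-rule — branch into ¬(¬C ∧ (¬¬B ∨ A))  //  ¬D.
          branch 1.2.1 (add ¬(¬C ∧ (¬¬B ∨ A))):
            (B → A): β-rule — branch into ¬B  //  A.
              branch 1.2.1.1 (add ¬B):
                ¬(¬C ∧ (¬¬B ∨ A)): β-rule — branch into ¬¬C  //  ¬(¬¬B ∨ A).
                  branch 1.2.1.1.1 (add ¬¬C):
                    × closes — contains both C and ¬C.
                  branch 1.2.1.1.2 (add ¬(¬¬B ∨ A)):
                    ¬(¬¬B ∨ A): α-rule — add ¬¬¬B, ¬A.
                    ¬¬¬B: drop double negation, giving ¬B.
                    ○ open, literals {A=false, B=false, C=false}.
              branch 1.2.1.2 (add A):
                ¬(¬C ∧ (¬¬B ∨ A)): β-rule — branch into ¬¬C  //  ¬(¬¬B ∨ A).
                  branch 1.2.1.2.1 (add ¬¬C):
                    × closes — contains both C and ¬C.
                  branch 1.2.1.2.2 (add ¬(¬¬B ∨ A)):
                    ¬(¬¬B ∨ A): α-rule — add ¬¬¬B, ¬A.
                    × closes — contains both A and ¬A.
          branch 1.2.2 (add ¬D):
            (B → A): β-rule — branch into ¬B  //  A.
              branch 1.2.2.1 (add ¬B):
                ○ open, literals {B=false, C=false, D=false}.
              branch 1.2.2.2 (add A):
                ○ open, literals {A=true, C=false, D=false}.
  branch 2 (add ¬A):
    ○ open, literals {A=false}.
5 branches closed, 5 open.
Each open branch fixes some atoms; the unmentioned ones are free. Counting distinct full assignments: branch {A=false, B=true, C=false, D=true} (none free) contributes 1 new; branch {A=false, B=false, C=false} (D) contributes 2 new; branch {B=false, C=false, D=false} (A) contributes 1 new; branch {A=true, C=false, D=false} (B) contributes 1 new; branch {A=false} (B, C, D) contributes 5 new. Total: 10.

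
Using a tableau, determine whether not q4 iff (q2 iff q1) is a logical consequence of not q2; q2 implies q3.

No

Initial set: {not q2; (q2 implies q3); not (not q4 iff (q2 iff q1))}.
(q2 implies q3): β-rule — branch into not q2  //  q3.
  branch 1 (add not q2):
    not (not q4 iff (q2 iff q1)): β-rule — branch into not q4, not (q2 iff q1)  //  not not q4, (q2 iff q1).
      branch 1.1 (add not q4, not (q2 iff q1)):
        not (q2 iff q1): β-rule — branch into q2, not q1  //  not q2, q1.
          branch 1.1.1 (add q2, not q1):
            × closes — contains both q2 and not q2.
          branch 1.1.2 (add not q2, q1):
            ○ open, literals {q1=T, q2=F, q4=F}.
      branch 1.2 (add not not q4, (q2 iff q1)):
        (q2 iff q1): β-rule — branch into q2, q1  //  not q2, not q1.
          branch 1.2.1 (add q2, q1):
            × closes — contains both q2 and not q2.
          branch 1.2.2 (add not q2, not q1):
            ○ open, literals {q1=F, q2=F, q4=T}.
  branch 2 (add q3):
    not (not q4 iff (q2 iff q1)): β-rule — branch into not q4, not (q2 iff q1)  //  not not q4, (q2 iff q1).
      branch 2.1 (add not q4, not (q2 iff q1)):
        not (q2 iff q1): β-rule — branch into q2, not q1  //  not q2, q1.
          branch 2.1.1 (add q2, not q1):
            × closes — contains both q2 and not q2.
          branch 2.1.2 (add not q2, q1):
            ○ open, literals {q1=T, q2=F, q3=T, q4=F}.
      branch 2.2 (add not not q4, (q2 iff q1)):
        (q2 iff q1): β-rule — branch into q2, q1  //  not q2, not q1.
          branch 2.2.1 (add q2, q1):
            × closes — contains both q2 and not q2.
          branch 2.2.2 (add not q2, not q1):
            ○ open, literals {q1=F, q2=F, q3=T, q4=T}.
4 branches closed, 4 open.
An open branch gives a countermodel: q1=T, q2=F, q4=F (unmentioned atoms arbitrary); the premises hold there but the conclusion fails.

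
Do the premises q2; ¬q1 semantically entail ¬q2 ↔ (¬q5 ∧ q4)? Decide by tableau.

Initial set: {q2; ¬q1; ¬(¬q2 ↔ (¬q5 ∧ q4))}.
¬(¬q2 ↔ (¬q5 ∧ q4)): β-rule — branch into ¬q2, ¬(¬q5 ∧ q4)  //  ¬¬q2, (¬q5 ∧ q4).
  branch 1 (add ¬q2, ¬(¬q5 ∧ q4)):
    × closes — contains both q2 and ¬q2.
  branch 2 (add ¬¬q2, (¬q5 ∧ q4)):
    (¬q5 ∧ q4): α-rule — add ¬q5, q4.
    ○ open, literals {q1=false, q2=true, q4=true, q5=false}.
1 branch closed, 1 open.
An open branch gives a countermodel: q1=false, q2=true, q4=true, q5=false (unmentioned atoms arbitrary); the premises hold there but the conclusion fails.

No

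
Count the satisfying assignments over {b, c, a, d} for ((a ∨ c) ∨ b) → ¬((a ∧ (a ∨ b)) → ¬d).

Initial set: {(((a ∨ c) ∨ b) → ¬((a ∧ (a ∨ b)) → ¬d))}.
(((a ∨ c) ∨ b) → ¬((a ∧ (a ∨ b)) → ¬d)): β-rule — branch into ¬((a ∨ c) ∨ b)  //  ¬((a ∧ (a ∨ b)) → ¬d).
  branch 1 (add ¬((a ∨ c) ∨ b)):
    ¬((a ∨ c) ∨ b): α-rule — add ¬(a ∨ c), ¬b.
    ¬(a ∨ c): α-rule — add ¬a, ¬c.
    ○ open, literals {a=false, b=false, c=false}.
  branch 2 (add ¬((a ∧ (a ∨ b)) → ¬d)):
    ¬((a ∧ (a ∨ b)) → ¬d): α-rule — add (a ∧ (a ∨ b)), ¬¬d.
    (a ∧ (a ∨ b)): α-rule — add a, (a ∨ b).
    (a ∨ b): β-rule — branch into a  //  b.
      branch 2.1 (add a):
        ○ open, literals {a=true, d=true}.
      branch 2.2 (add b):
        ○ open, literals {a=true, b=true, d=true}.
0 branches closed, 3 open.
Each open branch fixes some atoms; the unmentioned ones are free. Counting distinct full assignments: branch {a=false, b=false, c=false} (d) contributes 2 new; branch {a=true, d=true} (b, c) contributes 4 new; branch {a=true, b=true, d=true} (c) contributes 0 new. Total: 6.

6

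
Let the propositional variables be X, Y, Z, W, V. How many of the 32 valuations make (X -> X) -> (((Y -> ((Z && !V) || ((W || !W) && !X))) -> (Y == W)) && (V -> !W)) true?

Initial set: {T ((X -> X) -> (((Y -> ((Z && !V) || ((W || !W) && !X))) -> (Y == W)) && (V -> !W)))}.
T ((X -> X) -> (((Y -> ((Z && !V) || ((W || !W) && !X))) -> (Y == W)) && (V -> !W))): β-rule — branch into F (X -> X)  //  T (((Y -> ((Z && !V) || ((W || !W) && !X))) -> (Y == W)) && (V -> !W)).
  branch 1 (add F (X -> X)):
    F (X -> X): α-rule — add T X, F X.
    × closes — contains both X and !X.
  branch 2 (add T (((Y -> ((Z && !V) || ((W || !W) && !X))) -> (Y == W)) && (V -> !W))):
    T (((Y -> ((Z && !V) || ((W || !W) && !X))) -> (Y == W)) && (V -> !W)): α-rule — add T ((Y -> ((Z && !V) || ((W || !W) && !X))) -> (Y == W)), T (V -> !W).
    T ((Y -> ((Z && !V) || ((W || !W) && !X))) -> (Y == W)): β-rule — branch into F (Y -> ((Z && !V) || ((W || !W) && !X)))  //  T (Y == W).
      branch 2.1 (add F (Y -> ((Z && !V) || ((W || !W) && !X)))):
        F (Y -> ((Z && !V) || ((W || !W) && !X))): α-rule — add T Y, F ((Z && !V) || ((W || !W) && !X)).
        F ((Z && !V) || ((W || !W) && !X)): α-rule — add F (Z && !V), F ((W || !W) && !X).
        T (V -> !W): β-rule — branch into F V  //  T !W.
          branch 2.1.1 (add F V):
            F (Z && !V): β-rule — branch into F Z  //  F !V.
              branch 2.1.1.1 (add F Z):
                F ((W || !W) && !X): β-rule — branch into F (W || !W)  //  F !X.
                  branch 2.1.1.1.1 (add F (W || !W)):
                    F (W || !W): α-rule — add F W, F !W.
                    × closes — contains both W and !W.
                  branch 2.1.1.1.2 (add F !X):
                    ○ open, literals {V=F, X=T, Y=T, Z=F}.
              branch 2.1.1.2 (add F !V):
                × closes — contains both V and !V.
          branch 2.1.2 (add T !W):
            F (Z && !V): β-rule — branch into F Z  //  F !V.
              branch 2.1.2.1 (add F Z):
                F ((W || !W) && !X): β-rule — branch into F (W || !W)  //  F !X.
                  branch 2.1.2.1.1 (add F (W || !W)):
                    F (W || !W): α-rule — add F W, F !W.
                    × closes — contains both W and !W.
                  branch 2.1.2.1.2 (add F !X):
                    ○ open, literals {W=F, X=T, Y=T, Z=F}.
              branch 2.1.2.2 (add F !V):
                F ((W || !W) && !X): β-rule — branch into F (W || !W)  //  F !X.
                  branch 2.1.2.2.1 (add F (W || !W)):
                    F (W || !W): α-rule — add F W, F !W.
                    × closes — contains both W and !W.
                  branch 2.1.2.2.2 (add F !X):
                    ○ open, literals {V=T, W=F, X=T, Y=T}.
      branch 2.2 (add T (Y == W)):
        T (V -> !W): β-rule — branch into F V  //  T !W.
          branch 2.2.1 (add F V):
            T (Y == W): β-rule — branch into T Y, T W  //  F Y, F W.
              branch 2.2.1.1 (add T Y, T W):
                ○ open, literals {V=F, W=T, Y=T}.
              branch 2.2.1.2 (add F Y, F W):
                ○ open, literals {V=F, W=F, Y=F}.
          branch 2.2.2 (add T !W):
            T (Y == W): β-rule — branch into T Y, T W  //  F Y, F W.
              branch 2.2.2.1 (add T Y, T W):
                × closes — contains both W and !W.
              branch 2.2.2.2 (add F Y, F W):
                ○ open, literals {W=F, Y=F}.
6 branches closed, 6 open.
Each open branch fixes some atoms; the unmentioned ones are free. Counting distinct full assignments: branch {V=F, X=T, Y=T, Z=F} (W) contributes 2 new; branch {W=F, X=T, Y=T, Z=F} (V) contributes 1 new; branch {V=T, W=F, X=T, Y=T} (Z) contributes 1 new; branch {V=F, W=T, Y=T} (X, Z) contributes 3 new; branch {V=F, W=F, Y=F} (X, Z) contributes 4 new; branch {W=F, Y=F} (X, Z, V) contributes 4 new. Total: 15.

15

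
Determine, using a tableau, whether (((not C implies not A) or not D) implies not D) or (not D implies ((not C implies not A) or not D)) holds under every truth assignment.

Assume the negation and expand:
Initial set: {not ((((not C implies not A) or not D) implies not D) or (not D implies ((not C implies not A) or not D)))}.
not ((((not C implies not A) or not D) implies not D) or (not D implies ((not C implies not A) or not D))): α-rule — add not (((not C implies not A) or not D) implies not D), not (not D implies ((not C implies not A) or not D)).
not (((not C implies not A) or not D) implies not D): α-rule — add ((not C implies not A) or not D), not not D.
not (not D implies ((not C implies not A) or not D)): α-rule — add not D, not ((not C implies not A) or not D).
× closes — contains both D and not D.
All 1 branch closes.
Every branch closed, so the negation is unsatisfiable and the formula is valid.

Valid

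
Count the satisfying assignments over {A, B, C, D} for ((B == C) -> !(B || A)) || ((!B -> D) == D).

Initial set: {T (((B == C) -> !(B || A)) || ((!B -> D) == D))}.
T (((B == C) -> !(B || A)) || ((!B -> D) == D)): β-rule — branch into T ((B == C) -> !(B || A))  //  T ((!B -> D) == D).
  branch 1 (add T ((B == C) -> !(B || A))):
    T ((B == C) -> !(B || A)): β-rule — branch into F (B == C)  //  T !(B || A).
      branch 1.1 (add F (B == C)):
        F (B == C): β-rule — branch into T B, F C  //  F B, T C.
          branch 1.1.1 (add T B, F C):
            ○ open, literals {B=1, C=0}.
          branch 1.1.2 (add F B, T C):
            ○ open, literals {B=0, C=1}.
      branch 1.2 (add T !(B || A)):
        T !(B || A): α-rule — add F B, F A.
        ○ open, literals {A=0, B=0}.
  branch 2 (add T ((!B -> D) == D)):
    T ((!B -> D) == D): β-rule — branch into T (!B -> D), T D  //  F (!B -> D), F D.
      branch 2.1 (add T (!B -> D), T D):
        T (!B -> D): β-rule — branch into F !B  //  T D.
          branch 2.1.1 (add F !B):
            ○ open, literals {B=1, D=1}.
          branch 2.1.2 (add T D):
            ○ open, literals {D=1}.
      branch 2.2 (add F (!B -> D), F D):
        F (!B -> D): α-rule — add T !B, F D.
        ○ open, literals {B=0, D=0}.
0 branches closed, 6 open.
Each open branch fixes some atoms; the unmentioned ones are free. Counting distinct full assignments: branch {B=1, C=0} (A, D) contributes 4 new; branch {B=0, C=1} (A, D) contributes 4 new; branch {A=0, B=0} (C, D) contributes 2 new; branch {B=1, D=1} (A, C) contributes 2 new; branch {D=1} (A, B, C) contributes 1 new; branch {B=0, D=0} (A, C) contributes 1 new. Total: 14.

14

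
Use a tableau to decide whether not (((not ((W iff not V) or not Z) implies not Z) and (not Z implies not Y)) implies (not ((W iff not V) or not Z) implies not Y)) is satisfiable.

Initial set: {not (((not ((W iff not V) or not Z) implies not Z) and (not Z implies not Y)) implies (not ((W iff not V) or not Z) implies not Y))}.
not (((not ((W iff not V) or not Z) implies not Z) and (not Z implies not Y)) implies (not ((W iff not V) or not Z) implies not Y)): α-rule — add ((not ((W iff not V) or not Z) implies not Z) and (not Z implies not Y)), not (not ((W iff not V) or not Z) implies not Y).
((not ((W iff not V) or not Z) implies not Z) and (not Z implies not Y)): α-rule — add (not ((W iff not V) or not Z) implies not Z), (not Z implies not Y).
not (not ((W iff not V) or not Z) implies not Y): α-rule — add not ((W iff not V) or not Z), not not Y.
not ((W iff not V) or not Z): α-rule — add not (W iff not V), not not Z.
(not ((W iff not V) or not Z) implies not Z): β-rule — branch into not not ((W iff not V) or not Z)  //  not Z.
  branch 1 (add not not ((W iff not V) or not Z)):
    (not Z implies not Y): β-rule — branch into not not Z  //  not Y.
      branch 1.1 (add not not Z):
        not (W iff not V): β-rule — branch into W, not not V  //  not W, not V.
          branch 1.1.1 (add W, not not V):
            not not ((W iff not V) or not Z): β-rule — branch into (W iff not V)  //  not Z.
              branch 1.1.1.1 (add (W iff not V)):
                (W iff not V): β-rule — branch into W, not V  //  not W, not not V.
                  branch 1.1.1.1.1 (add W, not V):
                    × closes — contains both V and not V.
                  branch 1.1.1.1.2 (add not W, not not V):
                    × closes — contains both W and not W.
              branch 1.1.1.2 (add not Z):
                × closes — contains both Z and not Z.
          branch 1.1.2 (add not W, not V):
            not not ((W iff not V) or not Z): β-rule — branch into (W iff not V)  //  not Z.
              branch 1.1.2.1 (add (W iff not V)):
                (W iff not V): β-rule — branch into W, not V  //  not W, not not V.
                  branch 1.1.2.1.1 (add W, not V):
                    × closes — contains both W and not W.
                  branch 1.1.2.1.2 (add not W, not not V):
                    × closes — contains both V and not V.
              branch 1.1.2.2 (add not Z):
                × closes — contains both Z and not Z.
      branch 1.2 (add not Y):
        × closes — contains both Y and not Y.
  branch 2 (add not Z):
    × closes — contains both Z and not Z.
All 8 branches close.
Every branch closed; the formula is unsatisfiable.

Unsatisfiable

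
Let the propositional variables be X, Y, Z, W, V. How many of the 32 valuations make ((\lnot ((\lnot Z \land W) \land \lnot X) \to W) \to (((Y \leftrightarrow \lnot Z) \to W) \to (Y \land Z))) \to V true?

Initial set: {T (((\lnot ((\lnot Z \land W) \land \lnot X) \to W) \to (((Y \leftrightarrow \lnot Z) \to W) \to (Y \land Z))) \to V)}.
T (((\lnot ((\lnot Z \land W) \land \lnot X) \to W) \to (((Y \leftrightarrow \lnot Z) \to W) \to (Y \land Z))) \to V): β-rule — branch into F ((\lnot ((\lnot Z \land W) \land \lnot X) \to W) \to (((Y \leftrightarrow \lnot Z) \to W) \to (Y \land Z)))  //  T V.
  branch 1 (add F ((\lnot ((\lnot Z \land W) \land \lnot X) \to W) \to (((Y \leftrightarrow \lnot Z) \to W) \to (Y \land Z)))):
    F ((\lnot ((\lnot Z \land W) \land \lnot X) \to W) \to (((Y \leftrightarrow \lnot Z) \to W) \to (Y \land Z))): α-rule — add T (\lnot ((\lnot Z \land W) \land \lnot X) \to W), F (((Y \leftrightarrow \lnot Z) \to W) \to (Y \land Z)).
    F (((Y \leftrightarrow \lnot Z) \to W) \to (Y \land Z)): α-rule — add T ((Y \leftrightarrow \lnot Z) \to W), F (Y \land Z).
    T (\lnot ((\lnot Z \land W) \land \lnot X) \to W): β-rule — branch into F \lnot ((\lnot Z \land W) \land \lnot X)  //  T W.
      branch 1.1 (add F \lnot ((\lnot Z \land W) \land \lnot X)):
        F \lnot ((\lnot Z \land W) \land \lnot X): α-rule — add T (\lnot Z \land W), T \lnot X.
        T (\lnot Z \land W): α-rule — add T \lnot Z, T W.
        T ((Y \leftrightarrow \lnot Z) \to W): β-rule — branch into F (Y \leftrightarrow \lnot Z)  //  T W.
          branch 1.1.1 (add F (Y \leftrightarrow \lnot Z)):
            F (Y \land Z): β-rule — branch into F Y  //  F Z.
              branch 1.1.1.1 (add F Y):
                F (Y \leftrightarrow \lnot Z): β-rule — branch into T Y, F \lnot Z  //  F Y, T \lnot Z.
                  branch 1.1.1.1.1 (add T Y, F \lnot Z):
                    × closes — contains both Y and \lnot Y.
                  branch 1.1.1.1.2 (add F Y, T \lnot Z):
                    ○ open, literals {W=true, X=false, Y=false, Z=false}.
              branch 1.1.1.2 (add F Z):
                F (Y \leftrightarrow \lnot Z): β-rule — branch into T Y, F \lnot Z  //  F Y, T \lnot Z.
                  branch 1.1.1.2.1 (add T Y, F \lnot Z):
                    × closes — contains both Z and \lnot Z.
                  branch 1.1.1.2.2 (add F Y, T \lnot Z):
                    ○ open, literals {W=true, X=false, Y=false, Z=false}.
          branch 1.1.2 (add T W):
            F (Y \land Z): β-rule — branch into F Y  //  F Z.
              branch 1.1.2.1 (add F Y):
                ○ open, literals {W=true, X=false, Y=false, Z=false}.
              branch 1.1.2.2 (add F Z):
                ○ open, literals {W=true, X=false, Z=false}.
      branch 1.2 (add T W):
        T ((Y \leftrightarrow \lnot Z) \to W): β-rule — branch into F (Y \leftrightarrow \lnot Z)  //  T W.
          branch 1.2.1 (add F (Y \leftrightarrow \lnot Z)):
            F (Y \land Z): β-rule — branch into F Y  //  F Z.
              branch 1.2.1.1 (add F Y):
                F (Y \leftrightarrow \lnot Z): β-rule — branch into T Y, F \lnot Z  //  F Y, T \lnot Z.
                  branch 1.2.1.1.1 (add T Y, F \lnot Z):
                    × closes — contains both Y and \lnot Y.
                  branch 1.2.1.1.2 (add F Y, T \lnot Z):
                    ○ open, literals {W=true, Y=false, Z=false}.
              branch 1.2.1.2 (add F Z):
                F (Y \leftrightarrow \lnot Z): β-rule — branch into T Y, F \lnot Z  //  F Y, T \lnot Z.
                  branch 1.2.1.2.1 (add T Y, F \lnot Z):
                    × closes — contains both Z and \lnot Z.
                  branch 1.2.1.2.2 (add F Y, T \lnot Z):
                    ○ open, literals {W=true, Y=false, Z=false}.
          branch 1.2.2 (add T W):
            F (Y \land Z): β-rule — branch into F Y  //  F Z.
              branch 1.2.2.1 (add F Y):
                ○ open, literals {W=true, Y=false}.
              branch 1.2.2.2 (add F Z):
                ○ open, literals {W=true, Z=false}.
  branch 2 (add T V):
    ○ open, literals {V=true}.
4 branches closed, 9 open.
Each open branch fixes some atoms; the unmentioned ones are free. Counting distinct full assignments: branch {W=true, X=false, Y=false, Z=false} (V) contributes 2 new; branch {W=true, X=false, Y=false, Z=false} (V) contributes 0 new; branch {W=true, X=false, Y=false, Z=false} (V) contributes 0 new; branch {W=true, X=false, Z=false} (Y, V) contributes 2 new; branch {W=true, Y=false, Z=false} (X, V) contributes 2 new; branch {W=true, Y=false, Z=false} (X, V) contributes 0 new; branch {W=true, Y=false} (X, Z, V) contributes 4 new; branch {W=true, Z=false} (X, Y, V) contributes 2 new; branch {V=true} (X, Y, Z, W) contributes 10 new. Total: 22.

22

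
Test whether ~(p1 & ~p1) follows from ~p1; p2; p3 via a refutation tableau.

Yes

Initial set: {~p1; p2; p3; ~~(p1 & ~p1)}.
~~(p1 & ~p1): α-rule — add p1, ~p1.
× closes — contains both p1 and ~p1.
All 1 branch closes.
Every branch closed, so the premises entail the conclusion.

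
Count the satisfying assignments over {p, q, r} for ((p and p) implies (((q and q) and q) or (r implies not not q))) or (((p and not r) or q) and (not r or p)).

Initial set: {(((p and p) implies (((q and q) and q) or (r implies not not q))) or (((p and not r) or q) and (not r or p)))}.
(((p and p) implies (((q and q) and q) or (r implies not not q))) or (((p and not r) or q) and (not r or p))): β-rule — branch into ((p and p) implies (((q and q) and q) or (r implies not not q)))  //  (((p and not r) or q) and (not r or p)).
  branch 1 (add ((p and p) implies (((q and q) and q) or (r implies not not q)))):
    ((p and p) implies (((q and q) and q) or (r implies not not q))): β-rule — branch into not (p and p)  //  (((q and q) and q) or (r implies not not q)).
      branch 1.1 (add not (p and p)):
        not (p and p): β-rule — branch into not p  //  not p.
          branch 1.1.1 (add not p):
            ○ open, literals {p=F}.
          branch 1.1.2 (add not p):
            ○ open, literals {p=F}.
      branch 1.2 (add (((q and q) and q) or (r implies not not q))):
        (((q and q) and q) or (r implies not not q)): β-rule — branch into ((q and q) and q)  //  (r implies not not q).
          branch 1.2.1 (add ((q and q) and q)):
            ((q and q) and q): α-rule — add (q and q), q.
            (q and q): α-rule — add q, q.
            ○ open, literals {q=T}.
          branch 1.2.2 (add (r implies not not q)):
            (r implies not not q): β-rule — branch into not r  //  not not q.
              branch 1.2.2.1 (add not r):
                ○ open, literals {r=F}.
              branch 1.2.2.2 (add not not q):
                not not q: drop double negation, giving q.
                ○ open, literals {q=T}.
  branch 2 (add (((p and not r) or q) and (not r or p))):
    (((p and not r) or q) and (not r or p)): α-rule — add ((p and not r) or q), (not r or p).
    ((p and not r) or q): β-rule — branch into (p and not r)  //  q.
      branch 2.1 (add (p and not r)):
        (p and not r): α-rule — add p, not r.
        (not r or p): β-rule — branch into not r  //  p.
          branch 2.1.1 (add not r):
            ○ open, literals {p=T, r=F}.
          branch 2.1.2 (add p):
            ○ open, literals {p=T, r=F}.
      branch 2.2 (add q):
        (not r or p): β-rule — branch into not r  //  p.
          branch 2.2.1 (add not r):
            ○ open, literals {q=T, r=F}.
          branch 2.2.2 (add p):
            ○ open, literals {p=T, q=T}.
0 branches closed, 9 open.
Each open branch fixes some atoms; the unmentioned ones are free. Counting distinct full assignments: branch {p=F} (q, r) contributes 4 new; branch {p=F} (q, r) contributes 0 new; branch {q=T} (p, r) contributes 2 new; branch {r=F} (p, q) contributes 1 new; branch {q=T} (p, r) contributes 0 new; branch {p=T, r=F} (q) contributes 0 new; branch {p=T, r=F} (q) contributes 0 new; branch {q=T, r=F} (p) contributes 0 new; branch {p=T, q=T} (r) contributes 0 new. Total: 7.

7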